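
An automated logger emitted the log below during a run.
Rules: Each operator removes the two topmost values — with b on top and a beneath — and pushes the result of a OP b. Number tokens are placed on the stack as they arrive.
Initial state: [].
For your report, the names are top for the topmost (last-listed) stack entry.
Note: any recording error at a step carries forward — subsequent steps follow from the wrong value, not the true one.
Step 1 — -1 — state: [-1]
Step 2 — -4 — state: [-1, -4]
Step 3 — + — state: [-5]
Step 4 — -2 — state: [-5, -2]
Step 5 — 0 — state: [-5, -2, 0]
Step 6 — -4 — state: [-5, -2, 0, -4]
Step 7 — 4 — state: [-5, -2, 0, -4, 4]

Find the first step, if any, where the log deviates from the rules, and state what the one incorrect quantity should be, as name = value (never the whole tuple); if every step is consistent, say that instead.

step 1: push -1: top = -1 -> agrees with the log
step 2: push -4: top = -4 -> exactly as logged
step 3: -1 + -4 = -5 -> exactly as logged
step 4: push -2: top = -2 -> consistent with the log
step 5: push 0: top = 0 -> matches
step 6: push -4: top = -4 -> exactly as logged
step 7: push 4: top = 4 -> consistent with the log
Each recorded entry agrees with the recomputation.

no error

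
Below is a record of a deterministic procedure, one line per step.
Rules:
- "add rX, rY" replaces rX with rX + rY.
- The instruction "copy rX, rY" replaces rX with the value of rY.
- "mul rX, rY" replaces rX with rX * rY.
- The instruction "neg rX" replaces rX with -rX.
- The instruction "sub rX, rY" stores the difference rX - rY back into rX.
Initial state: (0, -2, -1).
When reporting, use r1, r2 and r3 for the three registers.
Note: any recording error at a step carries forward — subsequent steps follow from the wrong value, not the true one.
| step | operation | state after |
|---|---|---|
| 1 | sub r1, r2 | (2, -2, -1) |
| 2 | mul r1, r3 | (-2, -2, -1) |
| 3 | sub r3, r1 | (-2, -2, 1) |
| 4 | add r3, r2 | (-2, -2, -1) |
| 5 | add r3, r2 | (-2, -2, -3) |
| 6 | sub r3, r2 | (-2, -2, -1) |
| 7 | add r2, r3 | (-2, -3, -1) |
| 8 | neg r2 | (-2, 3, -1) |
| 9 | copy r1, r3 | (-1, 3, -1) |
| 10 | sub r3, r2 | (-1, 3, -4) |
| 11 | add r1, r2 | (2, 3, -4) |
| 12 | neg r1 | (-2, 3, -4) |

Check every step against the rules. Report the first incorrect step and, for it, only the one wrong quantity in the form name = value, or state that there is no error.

Recomputing the run from the initial state:
step 1: r1 = 2, r2 = -2, r3 = -1
step 2: r1 = -2, r2 = -2, r3 = -1
step 3: r1 = -2, r2 = -2, r3 = 1
step 4: r1 = -2, r2 = -2, r3 = -1
step 5: r1 = -2, r2 = -2, r3 = -3
step 6: r1 = -2, r2 = -2, r3 = -1
step 7: r1 = -2, r2 = -3, r3 = -1
step 8: r1 = -2, r2 = 3, r3 = -1
step 9: r1 = -1, r2 = 3, r3 = -1
step 10: r1 = -1, r2 = 3, r3 = -4
step 11: r1 = 2, r2 = 3, r3 = -4
step 12: r1 = -2, r2 = 3, r3 = -4
This matches the record at every step.

no error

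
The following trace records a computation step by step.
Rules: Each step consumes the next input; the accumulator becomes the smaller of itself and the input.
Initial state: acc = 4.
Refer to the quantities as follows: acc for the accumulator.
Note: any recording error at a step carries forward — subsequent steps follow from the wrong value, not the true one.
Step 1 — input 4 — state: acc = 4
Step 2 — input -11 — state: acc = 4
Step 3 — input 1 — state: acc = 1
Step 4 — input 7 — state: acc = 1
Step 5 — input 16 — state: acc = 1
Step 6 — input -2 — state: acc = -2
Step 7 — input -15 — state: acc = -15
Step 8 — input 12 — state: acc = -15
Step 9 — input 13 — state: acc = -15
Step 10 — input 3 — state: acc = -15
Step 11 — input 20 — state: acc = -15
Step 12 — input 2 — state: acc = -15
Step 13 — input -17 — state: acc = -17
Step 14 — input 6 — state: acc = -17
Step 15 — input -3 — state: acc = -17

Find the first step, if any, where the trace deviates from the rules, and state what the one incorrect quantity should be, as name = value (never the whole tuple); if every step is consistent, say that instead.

1. acc = min(4, 4) = 4 (matches)
2. acc = min(4, -11) = -11 (the recorded entry deviates here)
Conclusion: step 2 carries the first error; the entry should be acc = -11.

step 2, acc = -11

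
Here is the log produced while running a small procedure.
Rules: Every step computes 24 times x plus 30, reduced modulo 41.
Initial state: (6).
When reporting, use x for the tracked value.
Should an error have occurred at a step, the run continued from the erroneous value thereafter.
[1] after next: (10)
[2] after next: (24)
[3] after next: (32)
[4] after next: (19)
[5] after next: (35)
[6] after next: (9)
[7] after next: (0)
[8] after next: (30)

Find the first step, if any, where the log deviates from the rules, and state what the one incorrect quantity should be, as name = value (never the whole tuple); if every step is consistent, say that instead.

no error

1. x = (24*6 + 30) mod 41 = 10 (confirmed correct)
2. x = (24*10 + 30) mod 41 = 24 (verified)
3. x = (24*24 + 30) mod 41 = 32 (exactly as logged)
4. x = (24*32 + 30) mod 41 = 19 (no discrepancy)
5. x = (24*19 + 30) mod 41 = 35 (checks out)
6. x = (24*35 + 30) mod 41 = 9 (checks out)
7. x = (24*9 + 30) mod 41 = 0 (matches)
8. x = (24*0 + 30) mod 41 = 30 (agrees with the log)
No step deviates from the rules.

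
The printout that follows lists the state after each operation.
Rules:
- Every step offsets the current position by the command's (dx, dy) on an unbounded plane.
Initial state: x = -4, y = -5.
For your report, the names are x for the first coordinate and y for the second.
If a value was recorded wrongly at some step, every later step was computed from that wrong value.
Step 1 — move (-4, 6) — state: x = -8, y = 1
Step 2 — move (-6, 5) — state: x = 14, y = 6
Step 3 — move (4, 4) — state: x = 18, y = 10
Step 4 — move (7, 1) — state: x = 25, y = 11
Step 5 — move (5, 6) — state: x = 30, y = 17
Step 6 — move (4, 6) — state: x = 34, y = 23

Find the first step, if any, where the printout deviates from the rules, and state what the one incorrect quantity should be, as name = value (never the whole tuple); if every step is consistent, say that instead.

step 2, x = -14

step 1: x = -4 + (-4) = -8, y = -5 + (6) = 1 -> same as recorded
step 2: x = -8 + (-6) = -14, y = 1 + (5) = 6 -> the entry is off here
So the first discrepancy is step 2, where the right value is x = -14.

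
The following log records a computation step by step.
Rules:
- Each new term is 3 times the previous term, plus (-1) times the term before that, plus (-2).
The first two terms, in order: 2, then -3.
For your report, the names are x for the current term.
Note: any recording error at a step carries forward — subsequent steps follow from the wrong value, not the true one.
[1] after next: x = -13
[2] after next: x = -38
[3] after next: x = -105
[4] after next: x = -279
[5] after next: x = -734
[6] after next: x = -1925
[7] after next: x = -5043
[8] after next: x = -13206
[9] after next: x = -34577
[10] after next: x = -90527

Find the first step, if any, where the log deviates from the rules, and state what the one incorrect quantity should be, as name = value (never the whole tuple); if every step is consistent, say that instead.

Step 1: x = 3*(-3) + (-1)*(2) + (-2) = -13 — exactly as logged.
Step 2: x = 3*(-13) + (-1)*(-3) + (-2) = -38 — verified.
Step 3: x = 3*(-38) + (-1)*(-13) + (-2) = -103 — the log has a different value.
First deviation found at step 3; the corrected entry is x = -103.

step 3, x = -103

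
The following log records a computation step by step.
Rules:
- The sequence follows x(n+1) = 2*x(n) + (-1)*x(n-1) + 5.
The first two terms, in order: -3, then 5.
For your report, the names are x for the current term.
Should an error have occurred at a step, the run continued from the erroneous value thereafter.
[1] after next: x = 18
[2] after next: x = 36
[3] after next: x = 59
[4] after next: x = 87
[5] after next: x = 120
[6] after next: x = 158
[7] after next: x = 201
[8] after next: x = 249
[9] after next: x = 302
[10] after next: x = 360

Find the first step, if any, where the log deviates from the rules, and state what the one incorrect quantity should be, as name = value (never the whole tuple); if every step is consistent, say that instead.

step 1: x = 2*(5) + (-1)*(-3) + (5) = 18 -> verified
step 2: x = 2*(18) + (-1)*(5) + (5) = 36 -> consistent with the log
step 3: x = 2*(36) + (-1)*(18) + (5) = 59 -> no discrepancy
step 4: x = 2*(59) + (-1)*(36) + (5) = 87 -> checks out
step 5: x = 2*(87) + (-1)*(59) + (5) = 120 -> agrees with the log
step 6: x = 2*(120) + (-1)*(87) + (5) = 158 -> agrees with the log
step 7: x = 2*(158) + (-1)*(120) + (5) = 201 -> checks out
step 8: x = 2*(201) + (-1)*(158) + (5) = 249 -> exactly as logged
step 9: x = 2*(249) + (-1)*(201) + (5) = 302 -> verified
step 10: x = 2*(302) + (-1)*(249) + (5) = 360 -> no discrepancy
The whole run recomputes cleanly — no discrepancies.

no error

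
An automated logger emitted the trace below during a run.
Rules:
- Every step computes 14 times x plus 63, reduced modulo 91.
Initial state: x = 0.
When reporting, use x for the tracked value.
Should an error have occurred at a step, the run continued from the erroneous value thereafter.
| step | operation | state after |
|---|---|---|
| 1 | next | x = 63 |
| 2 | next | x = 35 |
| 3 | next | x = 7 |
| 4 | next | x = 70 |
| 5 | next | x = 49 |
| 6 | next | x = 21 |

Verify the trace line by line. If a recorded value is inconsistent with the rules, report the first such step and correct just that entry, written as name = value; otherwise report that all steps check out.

step 5, x = 42

1. x = (14*0 + 63) mod 91 = 63 (matches)
2. x = (14*63 + 63) mod 91 = 35 (in agreement)
3. x = (14*35 + 63) mod 91 = 7 (consistent with the trace)
4. x = (14*7 + 63) mod 91 = 70 (same as recorded)
5. x = (14*70 + 63) mod 91 = 42 (the trace disagrees here)
The audit stops at step 5: the recorded entry is wrong and should be x = 42.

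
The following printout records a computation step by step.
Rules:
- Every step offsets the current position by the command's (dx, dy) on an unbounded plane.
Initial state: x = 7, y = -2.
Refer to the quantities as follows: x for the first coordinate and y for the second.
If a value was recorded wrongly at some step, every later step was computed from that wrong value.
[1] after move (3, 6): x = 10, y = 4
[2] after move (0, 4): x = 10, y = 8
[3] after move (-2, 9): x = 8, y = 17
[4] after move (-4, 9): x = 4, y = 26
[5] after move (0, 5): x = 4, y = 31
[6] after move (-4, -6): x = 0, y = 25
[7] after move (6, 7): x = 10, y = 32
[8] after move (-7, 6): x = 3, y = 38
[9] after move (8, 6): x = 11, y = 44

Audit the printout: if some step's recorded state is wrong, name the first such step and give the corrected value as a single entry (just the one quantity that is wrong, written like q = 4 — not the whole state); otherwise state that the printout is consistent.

step 7, x = 6

Recomputing the run from the initial state:
step 1: x = 10, y = 4
step 2: x = 10, y = 8
step 3: x = 8, y = 17
step 4: x = 4, y = 26
step 5: x = 4, y = 31
step 6: x = 0, y = 25
step 7: x = 6, y = 32
step 8: x = -1, y = 38
step 9: x = 7, y = 44
The first disagreement with the printout is at step 7, where the value should be x = 6.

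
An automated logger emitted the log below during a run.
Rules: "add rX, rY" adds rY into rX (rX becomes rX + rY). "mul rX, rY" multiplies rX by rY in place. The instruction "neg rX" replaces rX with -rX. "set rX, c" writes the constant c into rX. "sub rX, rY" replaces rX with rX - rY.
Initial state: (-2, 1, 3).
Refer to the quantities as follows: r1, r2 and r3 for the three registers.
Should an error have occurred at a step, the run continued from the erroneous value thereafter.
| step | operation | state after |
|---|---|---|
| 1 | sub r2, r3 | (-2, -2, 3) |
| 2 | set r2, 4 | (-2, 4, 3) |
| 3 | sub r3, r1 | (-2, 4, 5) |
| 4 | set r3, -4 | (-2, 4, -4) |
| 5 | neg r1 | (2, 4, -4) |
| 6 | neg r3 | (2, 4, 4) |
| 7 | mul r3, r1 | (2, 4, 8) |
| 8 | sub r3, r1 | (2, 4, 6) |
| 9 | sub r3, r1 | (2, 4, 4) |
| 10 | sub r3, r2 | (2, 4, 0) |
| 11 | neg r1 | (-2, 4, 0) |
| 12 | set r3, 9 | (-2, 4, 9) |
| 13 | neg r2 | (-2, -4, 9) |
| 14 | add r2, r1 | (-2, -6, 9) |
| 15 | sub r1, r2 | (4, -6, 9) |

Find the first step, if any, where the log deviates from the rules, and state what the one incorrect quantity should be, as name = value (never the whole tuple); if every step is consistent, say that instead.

no error

Step 1: r2 = 1 - 3 = -2 — consistent with the log.
Step 2: r2 = 4 — confirmed correct.
Step 3: r3 = 3 - -2 = 5 — same as recorded.
Step 4: r3 = -4 — in agreement.
Step 5: r1 = -(-2) = 2 — agrees with the log.
Step 6: r3 = -(-4) = 4 — same as recorded.
Step 7: r3 = 4 * 2 = 8 — agrees with the log.
Step 8: r3 = 8 - 2 = 6 — no discrepancy.
Step 9: r3 = 6 - 2 = 4 — checks out.
Step 10: r3 = 4 - 4 = 0 — agrees with the log.
Step 11: r1 = -(2) = -2 — checks out.
Step 12: r3 = 9 — no discrepancy.
Step 13: r2 = -(4) = -4 — confirmed correct.
Step 14: r2 = -4 + -2 = -6 — no discrepancy.
Step 15: r1 = -2 - -6 = 4 — agrees with the log.
Nothing is out of place; the run is error-free.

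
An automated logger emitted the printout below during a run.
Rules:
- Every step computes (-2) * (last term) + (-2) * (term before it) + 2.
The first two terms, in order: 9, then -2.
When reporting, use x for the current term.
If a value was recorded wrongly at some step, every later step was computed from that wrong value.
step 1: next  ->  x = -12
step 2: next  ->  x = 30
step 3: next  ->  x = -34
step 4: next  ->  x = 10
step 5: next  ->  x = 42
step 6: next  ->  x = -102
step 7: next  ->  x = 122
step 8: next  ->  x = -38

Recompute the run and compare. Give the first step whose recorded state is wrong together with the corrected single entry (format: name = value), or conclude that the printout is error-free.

Recomputing the run from the initial state:
step 1: x = -12
step 2: x = 30
step 3: x = -34
step 4: x = 10
step 5: x = 50
step 6: x = -118
step 7: x = 138
step 8: x = -38
The first disagreement with the printout is at step 5, where the value should be x = 50.

step 5, x = 50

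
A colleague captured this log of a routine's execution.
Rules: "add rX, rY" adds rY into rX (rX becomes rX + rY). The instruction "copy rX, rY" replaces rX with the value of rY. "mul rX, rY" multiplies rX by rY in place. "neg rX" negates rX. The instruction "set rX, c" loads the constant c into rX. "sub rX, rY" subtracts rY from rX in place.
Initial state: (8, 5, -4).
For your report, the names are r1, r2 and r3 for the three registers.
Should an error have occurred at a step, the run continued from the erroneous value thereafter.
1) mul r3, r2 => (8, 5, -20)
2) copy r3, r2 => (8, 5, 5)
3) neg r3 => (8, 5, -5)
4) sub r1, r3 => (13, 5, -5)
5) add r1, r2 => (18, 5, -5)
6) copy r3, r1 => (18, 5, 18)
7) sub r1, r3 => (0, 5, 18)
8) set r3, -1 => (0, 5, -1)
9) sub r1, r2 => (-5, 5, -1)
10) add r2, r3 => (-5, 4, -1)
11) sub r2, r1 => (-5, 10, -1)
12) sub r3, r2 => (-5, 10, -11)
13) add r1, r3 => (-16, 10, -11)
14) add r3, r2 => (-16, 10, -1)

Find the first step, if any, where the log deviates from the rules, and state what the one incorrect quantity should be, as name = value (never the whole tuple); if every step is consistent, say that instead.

step 11, r2 = 9

Recomputing the run from the initial state:
step 1: r1 = 8, r2 = 5, r3 = -20
step 2: r1 = 8, r2 = 5, r3 = 5
step 3: r1 = 8, r2 = 5, r3 = -5
step 4: r1 = 13, r2 = 5, r3 = -5
step 5: r1 = 18, r2 = 5, r3 = -5
step 6: r1 = 18, r2 = 5, r3 = 18
step 7: r1 = 0, r2 = 5, r3 = 18
step 8: r1 = 0, r2 = 5, r3 = -1
step 9: r1 = -5, r2 = 5, r3 = -1
step 10: r1 = -5, r2 = 4, r3 = -1
step 11: r1 = -5, r2 = 9, r3 = -1
step 12: r1 = -5, r2 = 9, r3 = -10
step 13: r1 = -15, r2 = 9, r3 = -10
step 14: r1 = -15, r2 = 9, r3 = -1
The first disagreement with the log is at step 11, where the value should be r2 = 9.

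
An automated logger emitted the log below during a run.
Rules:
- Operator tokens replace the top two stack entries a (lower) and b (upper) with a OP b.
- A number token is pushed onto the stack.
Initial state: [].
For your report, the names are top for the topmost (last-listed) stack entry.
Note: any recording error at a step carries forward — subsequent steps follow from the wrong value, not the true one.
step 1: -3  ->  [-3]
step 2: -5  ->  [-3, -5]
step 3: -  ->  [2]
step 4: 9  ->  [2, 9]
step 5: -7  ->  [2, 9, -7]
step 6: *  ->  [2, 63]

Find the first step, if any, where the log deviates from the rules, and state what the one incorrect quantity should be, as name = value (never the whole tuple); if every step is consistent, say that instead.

1. push -3: top = -3 (same as recorded)
2. push -5: top = -5 (checks out)
3. -3 - -5 = 2 (in agreement)
4. push 9: top = 9 (no discrepancy)
5. push -7: top = -7 (verified)
6. 9 * -7 = -63 (not what was recorded)
First deviation found at step 6; the corrected entry is top = -63.

step 6, top = -63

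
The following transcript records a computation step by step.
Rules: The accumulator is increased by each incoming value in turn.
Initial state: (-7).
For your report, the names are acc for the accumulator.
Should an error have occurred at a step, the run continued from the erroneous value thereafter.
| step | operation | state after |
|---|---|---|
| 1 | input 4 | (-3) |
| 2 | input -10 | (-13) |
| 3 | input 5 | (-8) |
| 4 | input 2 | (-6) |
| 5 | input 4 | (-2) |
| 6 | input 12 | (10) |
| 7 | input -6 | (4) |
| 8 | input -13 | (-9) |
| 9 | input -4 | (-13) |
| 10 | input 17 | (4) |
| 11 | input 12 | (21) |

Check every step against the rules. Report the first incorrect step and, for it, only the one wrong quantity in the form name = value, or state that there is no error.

1. acc = -7 + 4 = -3 (verified)
2. acc = -3 + -10 = -13 (checks out)
3. acc = -13 + 5 = -8 (exactly as logged)
4. acc = -8 + 2 = -6 (same as recorded)
5. acc = -6 + 4 = -2 (same as recorded)
6. acc = -2 + 12 = 10 (in agreement)
7. acc = 10 + -6 = 4 (checks out)
8. acc = 4 + -13 = -9 (verified)
9. acc = -9 + -4 = -13 (matches)
10. acc = -13 + 17 = 4 (in agreement)
11. acc = 4 + 12 = 16 (not what was recorded)
First deviation found at step 11; the corrected entry is acc = 16.

step 11, acc = 16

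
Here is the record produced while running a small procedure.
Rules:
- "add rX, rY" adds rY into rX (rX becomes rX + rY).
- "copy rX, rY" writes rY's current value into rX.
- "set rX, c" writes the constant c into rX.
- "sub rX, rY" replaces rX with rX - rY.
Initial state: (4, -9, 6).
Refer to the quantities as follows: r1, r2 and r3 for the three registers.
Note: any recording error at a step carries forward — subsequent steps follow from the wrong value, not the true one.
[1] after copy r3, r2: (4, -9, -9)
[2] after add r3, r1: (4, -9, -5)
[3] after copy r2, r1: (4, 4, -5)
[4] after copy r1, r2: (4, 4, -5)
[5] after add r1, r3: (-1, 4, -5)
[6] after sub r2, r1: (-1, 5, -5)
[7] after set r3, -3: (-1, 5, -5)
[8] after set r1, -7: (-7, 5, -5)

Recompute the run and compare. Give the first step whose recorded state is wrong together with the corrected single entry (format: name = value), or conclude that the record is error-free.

step 7, r3 = -3

Recomputing the run from the initial state:
step 1: r1 = 4, r2 = -9, r3 = -9
step 2: r1 = 4, r2 = -9, r3 = -5
step 3: r1 = 4, r2 = 4, r3 = -5
step 4: r1 = 4, r2 = 4, r3 = -5
step 5: r1 = -1, r2 = 4, r3 = -5
step 6: r1 = -1, r2 = 5, r3 = -5
step 7: r1 = -1, r2 = 5, r3 = -3
step 8: r1 = -7, r2 = 5, r3 = -3
The first disagreement with the record is at step 7, where the value should be r3 = -3.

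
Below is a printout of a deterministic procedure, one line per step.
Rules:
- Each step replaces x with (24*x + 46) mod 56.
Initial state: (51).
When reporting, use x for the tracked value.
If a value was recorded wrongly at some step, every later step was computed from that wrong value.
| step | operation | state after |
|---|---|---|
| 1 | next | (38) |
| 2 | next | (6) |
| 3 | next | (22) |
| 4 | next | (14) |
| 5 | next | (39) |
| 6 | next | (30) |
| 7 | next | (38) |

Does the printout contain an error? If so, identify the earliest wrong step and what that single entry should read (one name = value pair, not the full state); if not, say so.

step 5, x = 46

Step 1: x = (24*51 + 46) mod 56 = 38 — agrees with the printout.
Step 2: x = (24*38 + 46) mod 56 = 6 — matches.
Step 3: x = (24*6 + 46) mod 56 = 22 — consistent with the printout.
Step 4: x = (24*22 + 46) mod 56 = 14 — confirmed correct.
Step 5: x = (24*14 + 46) mod 56 = 46 — not what was recorded.
The audit stops at step 5: the recorded entry is wrong and should be x = 46.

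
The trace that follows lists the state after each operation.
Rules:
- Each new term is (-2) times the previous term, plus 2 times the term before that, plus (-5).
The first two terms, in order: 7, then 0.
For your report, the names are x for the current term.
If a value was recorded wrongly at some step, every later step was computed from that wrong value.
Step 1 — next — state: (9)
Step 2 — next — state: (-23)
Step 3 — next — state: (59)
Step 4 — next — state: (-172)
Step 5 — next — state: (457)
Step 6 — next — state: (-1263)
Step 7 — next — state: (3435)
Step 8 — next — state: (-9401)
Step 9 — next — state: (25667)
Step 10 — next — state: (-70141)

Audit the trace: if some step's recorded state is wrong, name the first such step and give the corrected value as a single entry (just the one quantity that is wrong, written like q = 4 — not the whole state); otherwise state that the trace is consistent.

Recomputing the run from the initial state:
step 1: x = 9
step 2: x = -23
step 3: x = 59
step 4: x = -169
step 5: x = 451
step 6: x = -1245
step 7: x = 3387
step 8: x = -9269
step 9: x = 25307
step 10: x = -69157
The first disagreement with the trace is at step 4, where the value should be x = -169.

step 4, x = -169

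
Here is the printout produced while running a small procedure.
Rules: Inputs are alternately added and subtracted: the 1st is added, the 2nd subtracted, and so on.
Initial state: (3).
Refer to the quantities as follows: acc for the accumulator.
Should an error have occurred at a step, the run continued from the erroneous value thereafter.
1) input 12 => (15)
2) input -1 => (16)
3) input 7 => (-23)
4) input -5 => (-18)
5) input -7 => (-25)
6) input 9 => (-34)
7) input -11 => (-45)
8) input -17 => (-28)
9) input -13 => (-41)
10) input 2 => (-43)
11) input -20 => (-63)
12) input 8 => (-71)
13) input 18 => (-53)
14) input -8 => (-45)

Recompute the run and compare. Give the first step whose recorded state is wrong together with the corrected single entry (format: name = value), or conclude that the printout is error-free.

Recomputing the run from the initial state:
step 1: acc = 15
step 2: acc = 16
step 3: acc = 23
step 4: acc = 28
step 5: acc = 21
step 6: acc = 12
step 7: acc = 1
step 8: acc = 18
step 9: acc = 5
step 10: acc = 3
step 11: acc = -17
step 12: acc = -25
step 13: acc = -7
step 14: acc = 1
The first disagreement with the printout is at step 3, where the value should be acc = 23.

step 3, acc = 23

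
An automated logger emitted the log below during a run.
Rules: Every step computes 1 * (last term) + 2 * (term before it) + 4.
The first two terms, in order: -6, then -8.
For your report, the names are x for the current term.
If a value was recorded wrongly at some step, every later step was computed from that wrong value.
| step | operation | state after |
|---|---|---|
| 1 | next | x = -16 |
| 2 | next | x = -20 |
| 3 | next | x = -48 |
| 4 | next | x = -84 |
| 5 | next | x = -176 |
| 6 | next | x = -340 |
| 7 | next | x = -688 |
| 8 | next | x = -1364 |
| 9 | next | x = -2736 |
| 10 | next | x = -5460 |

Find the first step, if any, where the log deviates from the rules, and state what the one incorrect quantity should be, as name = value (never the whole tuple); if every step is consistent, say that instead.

Recomputing the run from the initial state:
step 1: x = -16
step 2: x = -28
step 3: x = -56
step 4: x = -108
step 5: x = -216
step 6: x = -428
step 7: x = -856
step 8: x = -1708
step 9: x = -3416
step 10: x = -6828
The first disagreement with the log is at step 2, where the value should be x = -28.

step 2, x = -28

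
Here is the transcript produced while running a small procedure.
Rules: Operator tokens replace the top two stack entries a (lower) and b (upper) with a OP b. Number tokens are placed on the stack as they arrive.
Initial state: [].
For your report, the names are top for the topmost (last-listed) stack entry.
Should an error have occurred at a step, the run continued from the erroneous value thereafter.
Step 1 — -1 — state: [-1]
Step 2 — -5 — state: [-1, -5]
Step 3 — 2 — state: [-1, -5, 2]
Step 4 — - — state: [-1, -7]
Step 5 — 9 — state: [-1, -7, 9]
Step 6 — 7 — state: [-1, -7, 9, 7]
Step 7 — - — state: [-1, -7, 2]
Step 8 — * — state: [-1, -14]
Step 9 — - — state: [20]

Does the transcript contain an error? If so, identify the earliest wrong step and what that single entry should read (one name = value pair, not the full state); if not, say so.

step 9, top = 13

Recomputing the run from the initial state:
step 1: [-1]
step 2: [-1, -5]
step 3: [-1, -5, 2]
step 4: [-1, -7]
step 5: [-1, -7, 9]
step 6: [-1, -7, 9, 7]
step 7: [-1, -7, 2]
step 8: [-1, -14]
step 9: [13]
The first disagreement with the transcript is at step 9, where the value should be top = 13.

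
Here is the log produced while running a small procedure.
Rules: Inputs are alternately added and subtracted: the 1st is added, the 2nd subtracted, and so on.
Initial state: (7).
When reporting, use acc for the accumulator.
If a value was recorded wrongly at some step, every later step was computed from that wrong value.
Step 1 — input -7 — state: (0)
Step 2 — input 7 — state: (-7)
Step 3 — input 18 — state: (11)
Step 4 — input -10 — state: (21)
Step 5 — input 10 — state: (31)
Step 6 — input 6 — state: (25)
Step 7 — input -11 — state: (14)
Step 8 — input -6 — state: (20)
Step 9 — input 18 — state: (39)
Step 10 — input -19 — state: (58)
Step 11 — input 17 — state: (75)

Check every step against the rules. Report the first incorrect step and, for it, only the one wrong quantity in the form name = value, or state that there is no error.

Step 1: acc = 7 + -7 = 0 — verified.
Step 2: acc = 0 - 7 = -7 — checks out.
Step 3: acc = -7 + 18 = 11 — same as recorded.
Step 4: acc = 11 - -10 = 21 — in agreement.
Step 5: acc = 21 + 10 = 31 — in agreement.
Step 6: acc = 31 - 6 = 25 — matches.
Step 7: acc = 25 + -11 = 14 — agrees with the log.
Step 8: acc = 14 - -6 = 20 — confirmed correct.
Step 9: acc = 20 + 18 = 38 — a discrepancy with the log.
So the first discrepancy is step 9, where the right value is acc = 38.

step 9, acc = 38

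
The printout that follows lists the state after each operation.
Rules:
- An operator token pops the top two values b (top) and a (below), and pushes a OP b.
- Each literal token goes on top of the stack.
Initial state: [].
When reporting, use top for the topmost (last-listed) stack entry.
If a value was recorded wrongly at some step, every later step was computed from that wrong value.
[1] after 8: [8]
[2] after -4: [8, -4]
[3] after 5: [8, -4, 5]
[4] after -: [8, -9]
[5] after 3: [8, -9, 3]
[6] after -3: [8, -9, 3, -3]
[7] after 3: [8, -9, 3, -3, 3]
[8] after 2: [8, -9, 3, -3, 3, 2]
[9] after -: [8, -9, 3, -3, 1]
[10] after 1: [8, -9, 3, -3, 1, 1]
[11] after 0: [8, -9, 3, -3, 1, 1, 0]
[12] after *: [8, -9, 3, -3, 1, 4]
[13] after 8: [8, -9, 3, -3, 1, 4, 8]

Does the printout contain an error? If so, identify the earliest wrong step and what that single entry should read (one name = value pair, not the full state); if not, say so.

step 12, top = 0

Recomputing the run from the initial state:
step 1: [8]
step 2: [8, -4]
step 3: [8, -4, 5]
step 4: [8, -9]
step 5: [8, -9, 3]
step 6: [8, -9, 3, -3]
step 7: [8, -9, 3, -3, 3]
step 8: [8, -9, 3, -3, 3, 2]
step 9: [8, -9, 3, -3, 1]
step 10: [8, -9, 3, -3, 1, 1]
step 11: [8, -9, 3, -3, 1, 1, 0]
step 12: [8, -9, 3, -3, 1, 0]
step 13: [8, -9, 3, -3, 1, 0, 8]
The first disagreement with the printout is at step 12, where the value should be top = 0.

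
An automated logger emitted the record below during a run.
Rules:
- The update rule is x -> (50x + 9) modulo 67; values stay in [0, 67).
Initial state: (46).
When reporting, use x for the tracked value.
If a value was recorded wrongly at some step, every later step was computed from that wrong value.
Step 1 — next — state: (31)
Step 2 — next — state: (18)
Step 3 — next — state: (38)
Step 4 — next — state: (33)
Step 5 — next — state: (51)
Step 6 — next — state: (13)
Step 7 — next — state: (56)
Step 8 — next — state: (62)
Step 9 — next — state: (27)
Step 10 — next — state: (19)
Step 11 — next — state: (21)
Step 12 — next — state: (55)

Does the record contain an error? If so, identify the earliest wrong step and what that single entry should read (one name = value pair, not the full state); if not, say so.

step 1: x = (50*46 + 9) mod 67 = 31 -> verified
step 2: x = (50*31 + 9) mod 67 = 18 -> no discrepancy
step 3: x = (50*18 + 9) mod 67 = 38 -> exactly as logged
step 4: x = (50*38 + 9) mod 67 = 33 -> exactly as logged
step 5: x = (50*33 + 9) mod 67 = 51 -> verified
step 6: x = (50*51 + 9) mod 67 = 13 -> agrees with the record
step 7: x = (50*13 + 9) mod 67 = 56 -> matches
step 8: x = (50*56 + 9) mod 67 = 62 -> checks out
step 9: x = (50*62 + 9) mod 67 = 27 -> confirmed correct
step 10: x = (50*27 + 9) mod 67 = 19 -> same as recorded
step 11: x = (50*19 + 9) mod 67 = 21 -> in agreement
step 12: x = (50*21 + 9) mod 67 = 54 -> a discrepancy with the record
The audit stops at step 12: the recorded entry is wrong and should be x = 54.

step 12, x = 54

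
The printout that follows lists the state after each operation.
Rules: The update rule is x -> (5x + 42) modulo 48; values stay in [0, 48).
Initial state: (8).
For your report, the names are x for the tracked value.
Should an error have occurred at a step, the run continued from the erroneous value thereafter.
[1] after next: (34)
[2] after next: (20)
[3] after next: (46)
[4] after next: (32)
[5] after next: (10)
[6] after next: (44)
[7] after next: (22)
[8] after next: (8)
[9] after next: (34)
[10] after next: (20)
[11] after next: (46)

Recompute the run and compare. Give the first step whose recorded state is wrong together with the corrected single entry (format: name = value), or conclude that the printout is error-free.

no error

Recomputing the run from the initial state:
step 1: x = 34
step 2: x = 20
step 3: x = 46
step 4: x = 32
step 5: x = 10
step 6: x = 44
step 7: x = 22
step 8: x = 8
step 9: x = 34
step 10: x = 20
step 11: x = 46
This matches the printout at every step.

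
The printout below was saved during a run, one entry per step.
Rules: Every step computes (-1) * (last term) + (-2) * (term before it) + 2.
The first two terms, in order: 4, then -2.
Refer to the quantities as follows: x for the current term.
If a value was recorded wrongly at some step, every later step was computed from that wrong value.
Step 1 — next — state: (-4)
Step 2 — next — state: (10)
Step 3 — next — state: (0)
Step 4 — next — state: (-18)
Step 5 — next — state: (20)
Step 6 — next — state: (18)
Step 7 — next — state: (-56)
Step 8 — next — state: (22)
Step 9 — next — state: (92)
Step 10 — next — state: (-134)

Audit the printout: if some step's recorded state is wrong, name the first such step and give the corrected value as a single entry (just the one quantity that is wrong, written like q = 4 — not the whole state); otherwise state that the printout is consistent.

no error

1. x = -1*(-2) + (-2)*(4) + (2) = -4 (agrees with the printout)
2. x = -1*(-4) + (-2)*(-2) + (2) = 10 (same as recorded)
3. x = -1*(10) + (-2)*(-4) + (2) = 0 (no discrepancy)
4. x = -1*(0) + (-2)*(10) + (2) = -18 (same as recorded)
5. x = -1*(-18) + (-2)*(0) + (2) = 20 (no discrepancy)
6. x = -1*(20) + (-2)*(-18) + (2) = 18 (confirmed correct)
7. x = -1*(18) + (-2)*(20) + (2) = -56 (agrees with the printout)
8. x = -1*(-56) + (-2)*(18) + (2) = 22 (verified)
9. x = -1*(22) + (-2)*(-56) + (2) = 92 (exactly as logged)
10. x = -1*(92) + (-2)*(22) + (2) = -134 (same as recorded)
The recomputation confirms every line.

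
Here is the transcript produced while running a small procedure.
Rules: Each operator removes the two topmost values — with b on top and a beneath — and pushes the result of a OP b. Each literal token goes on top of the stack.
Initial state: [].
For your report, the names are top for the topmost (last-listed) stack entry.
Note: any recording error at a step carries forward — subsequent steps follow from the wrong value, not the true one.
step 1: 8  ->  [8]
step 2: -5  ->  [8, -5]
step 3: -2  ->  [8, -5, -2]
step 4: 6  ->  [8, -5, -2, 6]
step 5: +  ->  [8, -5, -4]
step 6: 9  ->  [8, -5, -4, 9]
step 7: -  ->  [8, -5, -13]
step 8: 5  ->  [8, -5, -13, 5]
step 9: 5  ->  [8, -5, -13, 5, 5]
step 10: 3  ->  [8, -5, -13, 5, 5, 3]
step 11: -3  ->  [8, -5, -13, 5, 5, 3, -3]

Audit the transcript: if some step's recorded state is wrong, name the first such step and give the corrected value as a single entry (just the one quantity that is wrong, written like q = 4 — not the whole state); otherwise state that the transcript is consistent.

1. push 8: top = 8 (verified)
2. push -5: top = -5 (agrees with the transcript)
3. push -2: top = -2 (confirmed correct)
4. push 6: top = 6 (matches)
5. -2 + 6 = 4 (the entry is off here)
The audit stops at step 5: the recorded entry is wrong and should be top = 4.

step 5, top = 4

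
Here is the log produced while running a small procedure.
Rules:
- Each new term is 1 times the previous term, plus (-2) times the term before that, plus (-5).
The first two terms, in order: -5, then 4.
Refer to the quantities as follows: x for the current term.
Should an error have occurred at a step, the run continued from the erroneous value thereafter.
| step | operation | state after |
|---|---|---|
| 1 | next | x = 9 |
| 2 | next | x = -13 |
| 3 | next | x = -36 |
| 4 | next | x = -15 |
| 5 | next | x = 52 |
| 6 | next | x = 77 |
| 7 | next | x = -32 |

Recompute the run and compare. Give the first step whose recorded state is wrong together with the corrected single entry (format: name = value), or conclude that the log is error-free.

step 2, x = -4

Recomputing the run from the initial state:
step 1: x = 9
step 2: x = -4
step 3: x = -27
step 4: x = -24
step 5: x = 25
step 6: x = 68
step 7: x = 13
The first disagreement with the log is at step 2, where the value should be x = -4.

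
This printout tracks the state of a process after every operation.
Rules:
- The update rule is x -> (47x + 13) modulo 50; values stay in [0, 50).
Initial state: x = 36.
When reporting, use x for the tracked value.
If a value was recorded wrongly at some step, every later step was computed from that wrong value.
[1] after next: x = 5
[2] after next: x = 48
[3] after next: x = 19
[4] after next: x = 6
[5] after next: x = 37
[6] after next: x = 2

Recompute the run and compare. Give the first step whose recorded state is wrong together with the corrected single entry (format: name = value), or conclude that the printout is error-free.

step 5, x = 45

Step 1: x = (47*36 + 13) mod 50 = 5 — no discrepancy.
Step 2: x = (47*5 + 13) mod 50 = 48 — confirmed correct.
Step 3: x = (47*48 + 13) mod 50 = 19 — matches.
Step 4: x = (47*19 + 13) mod 50 = 6 — verified.
Step 5: x = (47*6 + 13) mod 50 = 45 — a discrepancy with the printout.
Conclusion: step 5 carries the first error; the entry should be x = 45.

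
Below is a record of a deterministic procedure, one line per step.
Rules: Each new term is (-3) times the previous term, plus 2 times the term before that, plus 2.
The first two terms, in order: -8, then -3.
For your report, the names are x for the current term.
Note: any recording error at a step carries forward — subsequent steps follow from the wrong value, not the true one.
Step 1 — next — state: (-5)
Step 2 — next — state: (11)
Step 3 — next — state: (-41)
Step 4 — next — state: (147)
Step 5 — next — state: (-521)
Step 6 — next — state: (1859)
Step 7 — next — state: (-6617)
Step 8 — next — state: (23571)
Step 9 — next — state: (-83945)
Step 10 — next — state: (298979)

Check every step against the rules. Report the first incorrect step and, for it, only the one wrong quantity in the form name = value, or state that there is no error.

no error

1. x = -3*(-3) + (2)*(-8) + (2) = -5 (checks out)
2. x = -3*(-5) + (2)*(-3) + (2) = 11 (agrees with the record)
3. x = -3*(11) + (2)*(-5) + (2) = -41 (confirmed correct)
4. x = -3*(-41) + (2)*(11) + (2) = 147 (consistent with the record)
5. x = -3*(147) + (2)*(-41) + (2) = -521 (verified)
6. x = -3*(-521) + (2)*(147) + (2) = 1859 (matches)
7. x = -3*(1859) + (2)*(-521) + (2) = -6617 (consistent with the record)
8. x = -3*(-6617) + (2)*(1859) + (2) = 23571 (agrees with the record)
9. x = -3*(23571) + (2)*(-6617) + (2) = -83945 (same as recorded)
10. x = -3*(-83945) + (2)*(23571) + (2) = 298979 (agrees with the record)
All entries verified; no error found.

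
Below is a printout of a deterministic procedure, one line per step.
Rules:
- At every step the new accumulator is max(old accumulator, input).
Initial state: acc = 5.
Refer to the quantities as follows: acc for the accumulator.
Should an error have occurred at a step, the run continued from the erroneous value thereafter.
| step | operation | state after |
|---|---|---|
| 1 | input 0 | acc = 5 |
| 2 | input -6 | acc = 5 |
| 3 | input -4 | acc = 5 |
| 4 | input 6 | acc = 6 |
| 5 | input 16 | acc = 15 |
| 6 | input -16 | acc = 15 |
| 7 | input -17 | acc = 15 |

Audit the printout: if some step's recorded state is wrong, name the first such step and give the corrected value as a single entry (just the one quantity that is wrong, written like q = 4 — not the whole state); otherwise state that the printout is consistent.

step 1: acc = max(5, 0) = 5 -> matches
step 2: acc = max(5, -6) = 5 -> consistent with the printout
step 3: acc = max(5, -4) = 5 -> confirmed correct
step 4: acc = max(5, 6) = 6 -> checks out
step 5: acc = max(6, 16) = 16 -> not what was recorded
The earliest wrong entry is at step 5: it should read acc = 16.

step 5, acc = 16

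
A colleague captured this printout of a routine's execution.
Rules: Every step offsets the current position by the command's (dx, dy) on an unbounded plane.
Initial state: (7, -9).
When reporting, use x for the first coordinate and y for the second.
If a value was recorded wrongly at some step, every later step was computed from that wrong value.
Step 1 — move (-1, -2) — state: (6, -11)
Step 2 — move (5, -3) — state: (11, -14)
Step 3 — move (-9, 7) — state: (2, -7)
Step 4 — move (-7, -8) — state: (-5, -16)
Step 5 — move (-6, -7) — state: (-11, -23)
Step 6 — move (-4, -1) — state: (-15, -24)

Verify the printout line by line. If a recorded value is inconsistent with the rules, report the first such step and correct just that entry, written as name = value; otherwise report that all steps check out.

Recomputing the run from the initial state:
step 1: x = 6, y = -11
step 2: x = 11, y = -14
step 3: x = 2, y = -7
step 4: x = -5, y = -15
step 5: x = -11, y = -22
step 6: x = -15, y = -23
The first disagreement with the printout is at step 4, where the value should be y = -15.

step 4, y = -15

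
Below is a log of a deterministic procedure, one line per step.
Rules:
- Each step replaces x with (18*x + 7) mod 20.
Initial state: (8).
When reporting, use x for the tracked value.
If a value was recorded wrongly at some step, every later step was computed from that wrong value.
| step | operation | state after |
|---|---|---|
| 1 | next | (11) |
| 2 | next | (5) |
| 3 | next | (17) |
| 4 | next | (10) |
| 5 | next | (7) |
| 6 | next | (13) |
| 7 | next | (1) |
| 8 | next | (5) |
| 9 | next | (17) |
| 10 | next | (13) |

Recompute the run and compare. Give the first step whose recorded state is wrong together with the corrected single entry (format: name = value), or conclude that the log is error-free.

Step 1: x = (18*8 + 7) mod 20 = 11 — verified.
Step 2: x = (18*11 + 7) mod 20 = 5 — matches.
Step 3: x = (18*5 + 7) mod 20 = 17 — matches.
Step 4: x = (18*17 + 7) mod 20 = 13 — the entry is off here.
The earliest wrong entry is at step 4: it should read x = 13.

step 4, x = 13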